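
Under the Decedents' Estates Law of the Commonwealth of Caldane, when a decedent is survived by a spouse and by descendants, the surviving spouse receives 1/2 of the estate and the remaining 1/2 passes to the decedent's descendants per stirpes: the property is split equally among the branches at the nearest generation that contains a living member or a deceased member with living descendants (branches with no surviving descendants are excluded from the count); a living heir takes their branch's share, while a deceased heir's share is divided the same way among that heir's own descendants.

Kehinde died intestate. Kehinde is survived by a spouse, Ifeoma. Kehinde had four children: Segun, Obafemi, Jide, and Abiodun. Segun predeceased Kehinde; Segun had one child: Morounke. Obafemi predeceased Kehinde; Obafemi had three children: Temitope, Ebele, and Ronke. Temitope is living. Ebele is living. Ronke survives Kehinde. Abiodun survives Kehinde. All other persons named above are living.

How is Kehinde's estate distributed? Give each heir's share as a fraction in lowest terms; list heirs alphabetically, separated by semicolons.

Ifeoma, as surviving spouse, takes 1/2.
The remaining 1/2 passes to Kehinde's descendants per stirpes.
The 1/2 is divided into 4 equal shares of 1/8 among Segun, Obafemi, Jide, Abiodun.
Segun predeceased; the 1/8 allotted to Segun's branch passes to Segun's issue by representation.
Morounke is the sole taker at this level and receives the full 1/8.
Obafemi predeceased; the 1/8 allotted to Obafemi's branch passes to Obafemi's issue by representation.
The 1/8 is divided into 3 equal shares of 1/24 among Temitope, Ebele, Ronke.
Temitope is living and takes 1/24.
Ebele is living and takes 1/24.
Ronke is living and takes 1/24.
Jide is living and takes 1/8.
Abiodun is living and takes 1/8.

Abiodun 1/8; Ebele 1/24; Ifeoma 1/2; Jide 1/8; Morounke 1/8; Ronke 1/24; Temitope 1/24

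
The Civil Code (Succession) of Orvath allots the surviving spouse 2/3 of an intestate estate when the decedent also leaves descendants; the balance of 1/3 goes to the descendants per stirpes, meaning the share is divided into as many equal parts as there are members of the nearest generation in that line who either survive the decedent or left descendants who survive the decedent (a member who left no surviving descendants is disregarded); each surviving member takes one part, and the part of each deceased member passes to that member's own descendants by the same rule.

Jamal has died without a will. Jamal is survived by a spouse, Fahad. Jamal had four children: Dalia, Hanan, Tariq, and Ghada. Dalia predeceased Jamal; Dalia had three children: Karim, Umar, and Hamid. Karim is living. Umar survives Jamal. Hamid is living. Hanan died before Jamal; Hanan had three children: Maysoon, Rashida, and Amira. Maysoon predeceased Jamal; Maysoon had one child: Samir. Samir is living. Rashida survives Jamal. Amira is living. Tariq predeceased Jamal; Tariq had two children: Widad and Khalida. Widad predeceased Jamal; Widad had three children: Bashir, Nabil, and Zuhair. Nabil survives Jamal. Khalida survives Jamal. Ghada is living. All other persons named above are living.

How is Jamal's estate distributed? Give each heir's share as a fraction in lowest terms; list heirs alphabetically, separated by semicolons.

Fahad, as surviving spouse, takes 2/3.
The remaining 1/3 passes to Jamal's descendants per stirpes.
The 1/3 is divided into 4 equal shares of 1/12 among Dalia, Hanan, Tariq, Ghada.
Dalia predeceased; the 1/12 allotted to Dalia's branch passes to Dalia's issue by representation.
The 1/12 is divided into 3 equal shares of 1/36 among Karim, Umar, Hamid.
Karim is living and takes 1/36.
Umar is living and takes 1/36.
Hamid is living and takes 1/36.
Hanan predeceased; the 1/12 allotted to Hanan's branch passes to Hanan's issue by representation.
The 1/12 is divided into 3 equal shares of 1/36 among Maysoon, Rashida, Amira.
Maysoon predeceased; the 1/36 allotted to Maysoon's branch passes to Maysoon's issue by representation.
Samir is the sole taker at this level and receives the full 1/36.
Rashida is living and takes 1/36.
Amira is living and takes 1/36.
Tariq predeceased; the 1/12 allotted to Tariq's branch passes to Tariq's issue by representation.
The 1/12 is divided into 2 equal shares of 1/24 among Widad, Khalida.
Widad predeceased; the 1/24 allotted to Widad's branch passes to Widad's issue by representation.
The 1/24 is divided into 3 equal shares of 1/72 among Bashir, Nabil, Zuhair.
Bashir is living and takes 1/72.
Nabil is living and takes 1/72.
Zuhair is living and takes 1/72.
Khalida is living and takes 1/24.
Ghada is living and takes 1/12.

Amira 1/36; Bashir 1/72; Fahad 2/3; Ghada 1/12; Hamid 1/36; Karim 1/36; Khalida 1/24; Nabil 1/72; Rashida 1/36; Samir 1/36; Umar 1/36; Zuhair 1/72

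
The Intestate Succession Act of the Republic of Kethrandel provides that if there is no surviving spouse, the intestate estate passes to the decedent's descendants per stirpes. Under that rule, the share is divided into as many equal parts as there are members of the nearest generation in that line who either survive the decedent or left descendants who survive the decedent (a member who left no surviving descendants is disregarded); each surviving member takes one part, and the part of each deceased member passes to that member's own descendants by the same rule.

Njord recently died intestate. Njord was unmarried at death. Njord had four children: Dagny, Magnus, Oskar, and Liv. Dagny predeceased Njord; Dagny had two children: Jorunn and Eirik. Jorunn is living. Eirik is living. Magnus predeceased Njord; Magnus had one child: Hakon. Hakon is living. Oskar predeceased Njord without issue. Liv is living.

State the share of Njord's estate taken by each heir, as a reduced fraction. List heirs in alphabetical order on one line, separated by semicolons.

Eirik 1/6; Hakon 1/3; Jorunn 1/6; Liv 1/3

There is no surviving spouse, so the entire estate passes to Njord's descendants per stirpes.
Oskar left no surviving issue, so that branch lapses and is disregarded.
The estate is divided into 3 equal shares of 1/3 among Dagny, Magnus, Liv.
Dagny predeceased; the 1/3 allotted to Dagny's branch passes to Dagny's issue by representation.
The 1/3 is divided into 2 equal shares of 1/6 among Jorunn, Eirik.
Jorunn is living and takes 1/6.
Eirik is living and takes 1/6.
Magnus predeceased; the 1/3 allotted to Magnus's branch passes to Magnus's issue by representation.
Hakon is the sole taker at this level and receives the full 1/3.
Liv is living and takes 1/3.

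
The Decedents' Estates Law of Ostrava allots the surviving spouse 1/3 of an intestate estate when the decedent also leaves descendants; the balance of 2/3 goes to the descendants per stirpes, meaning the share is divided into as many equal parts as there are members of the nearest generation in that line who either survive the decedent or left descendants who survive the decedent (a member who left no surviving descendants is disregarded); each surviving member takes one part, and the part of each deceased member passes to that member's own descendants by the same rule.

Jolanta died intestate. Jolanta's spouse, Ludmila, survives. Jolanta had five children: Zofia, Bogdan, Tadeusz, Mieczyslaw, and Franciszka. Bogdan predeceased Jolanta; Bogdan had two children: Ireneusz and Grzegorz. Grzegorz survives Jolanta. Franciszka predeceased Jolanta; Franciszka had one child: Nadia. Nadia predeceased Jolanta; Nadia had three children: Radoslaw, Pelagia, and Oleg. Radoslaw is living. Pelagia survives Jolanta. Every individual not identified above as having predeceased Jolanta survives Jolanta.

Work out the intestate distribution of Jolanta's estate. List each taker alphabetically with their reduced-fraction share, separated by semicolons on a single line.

Grzegorz 1/15; Ireneusz 1/15; Ludmila 1/3; Mieczyslaw 2/15; Oleg 2/45; Pelagia 2/45; Radoslaw 2/45; Tadeusz 2/15; Zofia 2/15

Ludmila, as surviving spouse, takes 1/3.
The remaining 2/3 passes to Jolanta's descendants per stirpes.
The 2/3 is divided into 5 equal shares of 2/15 among Zofia, Bogdan, Tadeusz, Mieczyslaw, Franciszka.
Zofia is living and takes 2/15.
Bogdan predeceased; the 2/15 allotted to Bogdan's branch passes to Bogdan's issue by representation.
The 2/15 is divided into 2 equal shares of 1/15 among Ireneusz, Grzegorz.
Ireneusz is living and takes 1/15.
Grzegorz is living and takes 1/15.
Tadeusz is living and takes 2/15.
Mieczyslaw is living and takes 2/15.
Franciszka predeceased; the 2/15 allotted to Franciszka's branch passes to Franciszka's issue by representation.
Nadia's line is the sole branch at this level, so the full 2/15 passes to Nadia's issue by representation.
The 2/15 is divided into 3 equal shares of 2/45 among Radoslaw, Pelagia, Oleg.
Radoslaw is living and takes 2/45.
Pelagia is living and takes 2/45.
Oleg is living and takes 2/45.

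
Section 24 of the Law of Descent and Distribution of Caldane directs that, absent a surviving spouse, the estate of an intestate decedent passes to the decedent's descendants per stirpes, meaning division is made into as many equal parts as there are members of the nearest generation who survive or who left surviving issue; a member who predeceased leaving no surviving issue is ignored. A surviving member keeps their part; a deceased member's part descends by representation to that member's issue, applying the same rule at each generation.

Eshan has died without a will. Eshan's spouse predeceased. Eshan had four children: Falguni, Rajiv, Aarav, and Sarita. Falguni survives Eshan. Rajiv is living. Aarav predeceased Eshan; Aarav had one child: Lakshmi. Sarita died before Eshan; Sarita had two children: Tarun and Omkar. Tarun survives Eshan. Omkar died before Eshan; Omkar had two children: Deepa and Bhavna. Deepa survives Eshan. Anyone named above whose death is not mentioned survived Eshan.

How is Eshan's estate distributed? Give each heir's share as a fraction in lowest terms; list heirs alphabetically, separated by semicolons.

Bhavna 1/16; Deepa 1/16; Falguni 1/4; Lakshmi 1/4; Rajiv 1/4; Tarun 1/8

There is no surviving spouse, so the entire estate passes to Eshan's descendants per stirpes.
The estate is divided into 4 equal shares of 1/4 among Falguni, Rajiv, Aarav, Sarita.
Falguni is living and takes 1/4.
Rajiv is living and takes 1/4.
Aarav predeceased; the 1/4 allotted to Aarav's branch passes to Aarav's issue by representation.
Lakshmi is the sole taker at this level and receives the full 1/4.
Sarita predeceased; the 1/4 allotted to Sarita's branch passes to Sarita's issue by representation.
The 1/4 is divided into 2 equal shares of 1/8 among Tarun, Omkar.
Tarun is living and takes 1/8.
Omkar predeceased; the 1/8 allotted to Omkar's branch passes to Omkar's issue by representation.
The 1/8 is divided into 2 equal shares of 1/16 among Deepa, Bhavna.
Deepa is living and takes 1/16.
Bhavna is living and takes 1/16.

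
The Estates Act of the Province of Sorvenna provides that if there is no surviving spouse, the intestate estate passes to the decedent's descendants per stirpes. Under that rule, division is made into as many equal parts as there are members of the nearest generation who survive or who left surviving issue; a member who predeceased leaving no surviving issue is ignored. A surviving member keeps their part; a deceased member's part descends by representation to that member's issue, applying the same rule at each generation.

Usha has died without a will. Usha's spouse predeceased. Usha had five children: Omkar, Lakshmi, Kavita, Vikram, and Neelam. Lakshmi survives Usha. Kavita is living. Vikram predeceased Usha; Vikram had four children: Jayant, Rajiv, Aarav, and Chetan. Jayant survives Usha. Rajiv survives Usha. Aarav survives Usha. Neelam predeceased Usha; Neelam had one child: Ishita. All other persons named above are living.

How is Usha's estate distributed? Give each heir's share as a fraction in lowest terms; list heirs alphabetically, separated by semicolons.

Aarav 1/20; Chetan 1/20; Ishita 1/5; Jayant 1/20; Kavita 1/5; Lakshmi 1/5; Omkar 1/5; Rajiv 1/20

There is no surviving spouse, so the entire estate passes to Usha's descendants per stirpes.
The estate is divided into 5 equal shares of 1/5 among Omkar, Lakshmi, Kavita, Vikram, Neelam.
Omkar is living and takes 1/5.
Lakshmi is living and takes 1/5.
Kavita is living and takes 1/5.
Vikram predeceased; the 1/5 allotted to Vikram's branch passes to Vikram's issue by representation.
The 1/5 is divided into 4 equal shares of 1/20 among Jayant, Rajiv, Aarav, Chetan.
Jayant is living and takes 1/20.
Rajiv is living and takes 1/20.
Aarav is living and takes 1/20.
Chetan is living and takes 1/20.
Neelam predeceased; the 1/5 allotted to Neelam's branch passes to Neelam's issue by representation.
Ishita is the sole taker at this level and receives the full 1/5.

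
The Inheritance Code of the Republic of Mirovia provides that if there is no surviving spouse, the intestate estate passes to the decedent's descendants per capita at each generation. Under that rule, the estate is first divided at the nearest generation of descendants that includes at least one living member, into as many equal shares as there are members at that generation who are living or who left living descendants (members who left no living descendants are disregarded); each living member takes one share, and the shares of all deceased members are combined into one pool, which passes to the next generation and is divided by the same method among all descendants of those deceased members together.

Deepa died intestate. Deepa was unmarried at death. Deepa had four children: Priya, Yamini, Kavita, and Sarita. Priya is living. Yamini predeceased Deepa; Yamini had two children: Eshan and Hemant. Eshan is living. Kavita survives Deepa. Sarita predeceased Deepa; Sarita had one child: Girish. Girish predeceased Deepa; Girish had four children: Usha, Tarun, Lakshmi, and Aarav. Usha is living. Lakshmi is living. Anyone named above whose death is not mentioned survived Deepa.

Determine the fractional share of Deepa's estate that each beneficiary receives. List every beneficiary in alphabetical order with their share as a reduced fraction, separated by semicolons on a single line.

There is no surviving spouse, so the entire estate passes to Deepa's descendants per capita at each generation.
At generation 1 (Priya, Yamini, Kavita, Sarita) there are 4 shares of (1)/4 = 1/4 each.
Living: Priya and Kavita — each takes 1/4.
Deceased: Yamini and Sarita. Their combined 1/2 is pooled and carried to generation 2.
At generation 2 (Eshan, Hemant, Girish) there are 3 shares of (1/2)/3 = 1/6 each.
Living: Eshan and Hemant — each takes 1/6.
Deceased: Girish. That 1/6 share is carried to generation 3.
At generation 3 (Usha, Tarun, Lakshmi, Aarav) there are 4 shares of (1/6)/4 = 1/24 each.
Living: Usha, Tarun, Lakshmi, and Aarav — each takes 1/24.

Aarav 1/24; Eshan 1/6; Hemant 1/6; Kavita 1/4; Lakshmi 1/24; Priya 1/4; Tarun 1/24; Usha 1/24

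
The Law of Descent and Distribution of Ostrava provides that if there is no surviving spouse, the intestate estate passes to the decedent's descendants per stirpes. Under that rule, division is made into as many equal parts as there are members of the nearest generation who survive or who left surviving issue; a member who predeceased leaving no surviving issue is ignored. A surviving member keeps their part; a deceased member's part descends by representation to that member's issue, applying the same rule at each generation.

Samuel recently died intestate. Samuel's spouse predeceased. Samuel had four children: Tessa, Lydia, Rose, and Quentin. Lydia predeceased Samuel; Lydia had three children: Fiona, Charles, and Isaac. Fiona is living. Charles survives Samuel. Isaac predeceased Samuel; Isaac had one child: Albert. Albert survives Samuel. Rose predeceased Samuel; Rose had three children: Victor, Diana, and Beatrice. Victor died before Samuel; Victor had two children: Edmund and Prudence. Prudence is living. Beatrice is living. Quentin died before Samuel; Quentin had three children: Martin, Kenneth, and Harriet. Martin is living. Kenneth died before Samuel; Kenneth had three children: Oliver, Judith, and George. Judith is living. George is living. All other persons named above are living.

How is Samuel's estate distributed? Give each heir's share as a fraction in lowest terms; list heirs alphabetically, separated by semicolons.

Albert 1/12; Beatrice 1/12; Charles 1/12; Diana 1/12; Edmund 1/24; Fiona 1/12; George 1/36; Harriet 1/12; Judith 1/36; Martin 1/12; Oliver 1/36; Prudence 1/24; Tessa 1/4

There is no surviving spouse, so the entire estate passes to Samuel's descendants per stirpes.
The estate is divided into 4 equal shares of 1/4 among Tessa, Lydia, Rose, Quentin.
Tessa is living and takes 1/4.
Lydia predeceased; the 1/4 allotted to Lydia's branch passes to Lydia's issue by representation.
The 1/4 is divided into 3 equal shares of 1/12 among Fiona, Charles, Isaac.
Fiona is living and takes 1/12.
Charles is living and takes 1/12.
Isaac predeceased; the 1/12 allotted to Isaac's branch passes to Isaac's issue by representation.
Albert is the sole taker at this level and receives the full 1/12.
Rose predeceased; the 1/4 allotted to Rose's branch passes to Rose's issue by representation.
The 1/4 is divided into 3 equal shares of 1/12 among Victor, Diana, Beatrice.
Victor predeceased; the 1/12 allotted to Victor's branch passes to Victor's issue by representation.
The 1/12 is divided into 2 equal shares of 1/24 among Edmund, Prudence.
Edmund is living and takes 1/24.
Prudence is living and takes 1/24.
Diana is living and takes 1/12.
Beatrice is living and takes 1/12.
Quentin predeceased; the 1/4 allotted to Quentin's branch passes to Quentin's issue by representation.
The 1/4 is divided into 3 equal shares of 1/12 among Martin, Kenneth, Harriet.
Martin is living and takes 1/12.
Kenneth predeceased; the 1/12 allotted to Kenneth's branch passes to Kenneth's issue by representation.
The 1/12 is divided into 3 equal shares of 1/36 among Oliver, Judith, George.
Oliver is living and takes 1/36.
Judith is living and takes 1/36.
George is living and takes 1/36.
Harriet is living and takes 1/12.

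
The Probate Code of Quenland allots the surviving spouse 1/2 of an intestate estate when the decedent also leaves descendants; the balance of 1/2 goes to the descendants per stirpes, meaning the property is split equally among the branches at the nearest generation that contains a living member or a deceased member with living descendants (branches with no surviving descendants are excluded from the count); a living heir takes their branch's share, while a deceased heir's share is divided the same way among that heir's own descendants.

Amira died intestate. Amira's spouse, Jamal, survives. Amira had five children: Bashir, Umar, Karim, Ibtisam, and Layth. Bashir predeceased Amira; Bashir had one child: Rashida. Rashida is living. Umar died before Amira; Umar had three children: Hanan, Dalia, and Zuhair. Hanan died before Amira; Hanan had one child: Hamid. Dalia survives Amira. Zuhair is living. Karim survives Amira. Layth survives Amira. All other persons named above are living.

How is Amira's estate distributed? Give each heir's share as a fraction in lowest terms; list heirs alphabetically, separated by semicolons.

Jamal, as surviving spouse, takes 1/2.
The remaining 1/2 passes to Amira's descendants per stirpes.
The 1/2 is divided into 5 equal shares of 1/10 among Bashir, Umar, Karim, Ibtisam, Layth.
Bashir predeceased; the 1/10 allotted to Bashir's branch passes to Bashir's issue by representation.
Rashida is the sole taker at this level and receives the full 1/10.
Umar predeceased; the 1/10 allotted to Umar's branch passes to Umar's issue by representation.
The 1/10 is divided into 3 equal shares of 1/30 among Hanan, Dalia, Zuhair.
Hanan predeceased; the 1/30 allotted to Hanan's branch passes to Hanan's issue by representation.
Hamid is the sole taker at this level and receives the full 1/30.
Dalia is living and takes 1/30.
Zuhair is living and takes 1/30.
Karim is living and takes 1/10.
Ibtisam is living and takes 1/10.
Layth is living and takes 1/10.

Dalia 1/30; Hamid 1/30; Ibtisam 1/10; Jamal 1/2; Karim 1/10; Layth 1/10; Rashida 1/10; Zuhair 1/30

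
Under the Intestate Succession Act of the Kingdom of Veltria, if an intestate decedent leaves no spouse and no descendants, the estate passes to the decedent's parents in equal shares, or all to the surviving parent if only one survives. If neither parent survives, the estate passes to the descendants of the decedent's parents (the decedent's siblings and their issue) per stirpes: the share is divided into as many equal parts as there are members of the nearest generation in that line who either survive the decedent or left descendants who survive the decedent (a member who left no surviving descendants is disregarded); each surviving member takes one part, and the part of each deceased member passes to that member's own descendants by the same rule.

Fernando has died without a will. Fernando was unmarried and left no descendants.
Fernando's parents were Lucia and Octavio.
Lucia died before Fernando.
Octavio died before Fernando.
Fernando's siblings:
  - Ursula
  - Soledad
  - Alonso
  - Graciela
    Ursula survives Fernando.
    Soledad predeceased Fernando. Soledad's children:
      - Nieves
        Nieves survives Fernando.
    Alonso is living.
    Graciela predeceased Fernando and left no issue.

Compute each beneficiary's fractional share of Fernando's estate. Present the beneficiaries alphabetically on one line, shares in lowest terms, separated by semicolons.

Neither parent survives and there are no descendants, so the estate passes to Fernando's siblings and their issue per stirpes.
Graciela left no surviving issue, so that branch lapses and is disregarded.
The estate is divided into 3 equal shares of 1/3 among Ursula, Soledad, Alonso.
Ursula is living and takes 1/3.
Soledad predeceased; the 1/3 allotted to Soledad's branch passes to Soledad's issue by representation.
Nieves is the sole taker at this level and receives the full 1/3.
Alonso is living and takes 1/3.

Alonso 1/3; Nieves 1/3; Ursula 1/3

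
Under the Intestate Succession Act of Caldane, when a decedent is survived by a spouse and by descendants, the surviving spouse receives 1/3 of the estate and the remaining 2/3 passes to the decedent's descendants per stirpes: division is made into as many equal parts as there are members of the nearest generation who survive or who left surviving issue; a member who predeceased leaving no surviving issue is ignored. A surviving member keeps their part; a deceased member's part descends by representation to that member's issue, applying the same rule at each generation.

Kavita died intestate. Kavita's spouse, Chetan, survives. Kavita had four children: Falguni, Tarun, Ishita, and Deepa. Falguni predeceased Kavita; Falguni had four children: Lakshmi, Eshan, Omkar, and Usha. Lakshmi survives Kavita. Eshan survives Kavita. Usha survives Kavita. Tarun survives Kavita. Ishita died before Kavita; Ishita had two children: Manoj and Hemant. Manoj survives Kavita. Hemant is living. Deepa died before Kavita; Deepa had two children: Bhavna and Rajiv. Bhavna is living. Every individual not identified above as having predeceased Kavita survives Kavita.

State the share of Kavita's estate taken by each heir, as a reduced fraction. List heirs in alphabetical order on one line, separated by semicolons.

Bhavna 1/12; Chetan 1/3; Eshan 1/24; Hemant 1/12; Lakshmi 1/24; Manoj 1/12; Omkar 1/24; Rajiv 1/12; Tarun 1/6; Usha 1/24

Chetan, as surviving spouse, takes 1/3.
The remaining 2/3 passes to Kavita's descendants per stirpes.
The 2/3 is divided into 4 equal shares of 1/6 among Falguni, Tarun, Ishita, Deepa.
Falguni predeceased; the 1/6 allotted to Falguni's branch passes to Falguni's issue by representation.
The 1/6 is divided into 4 equal shares of 1/24 among Lakshmi, Eshan, Omkar, Usha.
Lakshmi is living and takes 1/24.
Eshan is living and takes 1/24.
Omkar is living and takes 1/24.
Usha is living and takes 1/24.
Tarun is living and takes 1/6.
Ishita predeceased; the 1/6 allotted to Ishita's branch passes to Ishita's issue by representation.
The 1/6 is divided into 2 equal shares of 1/12 among Manoj, Hemant.
Manoj is living and takes 1/12.
Hemant is living and takes 1/12.
Deepa predeceased; the 1/6 allotted to Deepa's branch passes to Deepa's issue by representation.
The 1/6 is divided into 2 equal shares of 1/12 among Bhavna, Rajiv.
Bhavna is living and takes 1/12.
Rajiv is living and takes 1/12.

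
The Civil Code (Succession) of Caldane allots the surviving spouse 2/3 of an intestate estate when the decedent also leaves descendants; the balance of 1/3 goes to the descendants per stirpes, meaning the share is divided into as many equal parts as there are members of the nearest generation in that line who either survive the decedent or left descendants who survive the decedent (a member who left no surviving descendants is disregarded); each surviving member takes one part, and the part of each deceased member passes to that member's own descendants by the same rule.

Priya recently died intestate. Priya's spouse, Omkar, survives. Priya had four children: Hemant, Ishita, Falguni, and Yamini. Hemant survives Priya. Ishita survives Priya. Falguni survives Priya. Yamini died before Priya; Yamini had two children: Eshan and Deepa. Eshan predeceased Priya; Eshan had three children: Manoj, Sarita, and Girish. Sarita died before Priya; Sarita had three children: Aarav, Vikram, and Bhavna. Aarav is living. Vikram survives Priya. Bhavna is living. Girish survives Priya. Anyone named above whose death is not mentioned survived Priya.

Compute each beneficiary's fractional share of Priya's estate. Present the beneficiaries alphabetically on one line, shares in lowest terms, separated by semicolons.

Omkar, as surviving spouse, takes 2/3.
The remaining 1/3 passes to Priya's descendants per stirpes.
The 1/3 is divided into 4 equal shares of 1/12 among Hemant, Ishita, Falguni, Yamini.
Hemant is living and takes 1/12.
Ishita is living and takes 1/12.
Falguni is living and takes 1/12.
Yamini predeceased; the 1/12 allotted to Yamini's branch passes to Yamini's issue by representation.
The 1/12 is divided into 2 equal shares of 1/24 among Eshan, Deepa.
Eshan predeceased; the 1/24 allotted to Eshan's branch passes to Eshan's issue by representation.
The 1/24 is divided into 3 equal shares of 1/72 among Manoj, Sarita, Girish.
Manoj is living and takes 1/72.
Sarita predeceased; the 1/72 allotted to Sarita's branch passes to Sarita's issue by representation.
The 1/72 is divided into 3 equal shares of 1/216 among Aarav, Vikram, Bhavna.
Aarav is living and takes 1/216.
Vikram is living and takes 1/216.
Bhavna is living and takes 1/216.
Girish is living and takes 1/72.
Deepa is living and takes 1/24.

Aarav 1/216; Bhavna 1/216; Deepa 1/24; Falguni 1/12; Girish 1/72; Hemant 1/12; Ishita 1/12; Manoj 1/72; Omkar 2/3; Vikram 1/216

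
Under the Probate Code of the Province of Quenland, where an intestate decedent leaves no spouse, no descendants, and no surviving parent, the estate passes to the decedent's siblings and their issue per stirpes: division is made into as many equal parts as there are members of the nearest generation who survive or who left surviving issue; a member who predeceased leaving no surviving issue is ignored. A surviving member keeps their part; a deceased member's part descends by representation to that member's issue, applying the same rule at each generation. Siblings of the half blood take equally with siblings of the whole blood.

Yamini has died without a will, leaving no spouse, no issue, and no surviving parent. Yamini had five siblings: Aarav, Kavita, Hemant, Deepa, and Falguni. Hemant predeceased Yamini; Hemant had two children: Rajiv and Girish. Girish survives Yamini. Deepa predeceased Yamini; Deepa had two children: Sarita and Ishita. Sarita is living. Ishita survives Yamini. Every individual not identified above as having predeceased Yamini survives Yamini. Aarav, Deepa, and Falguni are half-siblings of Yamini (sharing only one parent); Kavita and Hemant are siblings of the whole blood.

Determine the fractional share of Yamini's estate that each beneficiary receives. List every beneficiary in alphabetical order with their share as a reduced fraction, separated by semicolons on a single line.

Aarav 1/5; Falguni 1/5; Girish 1/10; Ishita 1/10; Kavita 1/5; Rajiv 1/10; Sarita 1/10

No spouse, descendants, or parent survives, so the estate passes to Yamini's siblings per stirpes.
Half-blood and whole-blood siblings take equally under the stated rule.
The estate is divided into 5 equal shares of 1/5 among Aarav, Kavita, Hemant, Deepa, Falguni.
Aarav is living and takes 1/5.
Kavita is living and takes 1/5.
Hemant predeceased; the 1/5 allotted to Hemant's branch passes to Hemant's issue by representation.
The 1/5 is divided into 2 equal shares of 1/10 among Rajiv, Girish.
Rajiv is living and takes 1/10.
Girish is living and takes 1/10.
Deepa predeceased; the 1/5 allotted to Deepa's branch passes to Deepa's issue by representation.
The 1/5 is divided into 2 equal shares of 1/10 among Sarita, Ishita.
Sarita is living and takes 1/10.
Ishita is living and takes 1/10.
Falguni is living and takes 1/5.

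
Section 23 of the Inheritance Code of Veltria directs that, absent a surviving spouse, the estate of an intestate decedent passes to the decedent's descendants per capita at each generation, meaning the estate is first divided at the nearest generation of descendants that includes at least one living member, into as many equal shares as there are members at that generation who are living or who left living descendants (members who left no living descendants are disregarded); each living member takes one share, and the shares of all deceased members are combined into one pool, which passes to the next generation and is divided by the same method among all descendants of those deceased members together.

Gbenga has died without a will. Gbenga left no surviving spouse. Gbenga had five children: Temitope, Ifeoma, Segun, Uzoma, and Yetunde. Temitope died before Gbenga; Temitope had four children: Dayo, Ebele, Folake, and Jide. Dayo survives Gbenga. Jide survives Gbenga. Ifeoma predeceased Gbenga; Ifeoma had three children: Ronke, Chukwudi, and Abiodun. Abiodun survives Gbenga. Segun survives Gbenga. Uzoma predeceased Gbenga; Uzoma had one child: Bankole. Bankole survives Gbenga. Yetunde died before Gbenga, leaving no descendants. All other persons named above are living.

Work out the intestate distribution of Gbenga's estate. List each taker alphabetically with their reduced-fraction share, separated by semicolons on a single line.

Abiodun 3/32; Bankole 3/32; Chukwudi 3/32; Dayo 3/32; Ebele 3/32; Folake 3/32; Jide 3/32; Ronke 3/32; Segun 1/4

There is no surviving spouse, so the entire estate passes to Gbenga's descendants per capita at each generation.
At generation 1 (Temitope, Ifeoma, Segun, Uzoma) there are 4 shares of (1)/4 = 1/4 each.
Living: Segun — each takes 1/4.
Deceased: Temitope, Ifeoma, and Uzoma. Their combined 3/4 is pooled and carried to generation 2.
At generation 2 (Dayo, Ebele, Folake, Jide, Ronke, Chukwudi, Abiodun, Bankole) there are 8 shares of (3/4)/8 = 3/32 each.
Living: Dayo, Ebele, Folake, Jide, Ronke, Chukwudi, Abiodun, and Bankole — each takes 3/32.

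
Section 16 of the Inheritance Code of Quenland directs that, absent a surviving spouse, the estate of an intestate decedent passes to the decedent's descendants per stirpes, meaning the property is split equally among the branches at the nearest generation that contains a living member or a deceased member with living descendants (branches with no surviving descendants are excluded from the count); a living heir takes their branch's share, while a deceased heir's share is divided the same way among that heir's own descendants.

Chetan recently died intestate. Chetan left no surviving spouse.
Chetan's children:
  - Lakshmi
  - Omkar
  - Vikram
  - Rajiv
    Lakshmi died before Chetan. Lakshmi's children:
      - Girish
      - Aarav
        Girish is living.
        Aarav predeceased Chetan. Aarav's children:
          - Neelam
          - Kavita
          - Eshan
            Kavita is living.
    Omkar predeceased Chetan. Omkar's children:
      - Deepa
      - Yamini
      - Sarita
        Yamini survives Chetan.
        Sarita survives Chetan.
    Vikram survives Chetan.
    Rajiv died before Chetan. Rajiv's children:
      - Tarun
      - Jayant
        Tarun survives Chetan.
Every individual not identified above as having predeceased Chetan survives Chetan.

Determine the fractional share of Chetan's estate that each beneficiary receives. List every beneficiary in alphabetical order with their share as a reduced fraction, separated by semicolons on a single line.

There is no surviving spouse, so the entire estate passes to Chetan's descendants per stirpes.
The estate is divided into 4 equal shares of 1/4 among Lakshmi, Omkar, Vikram, Rajiv.
Lakshmi predeceased; the 1/4 allotted to Lakshmi's branch passes to Lakshmi's issue by representation.
The 1/4 is divided into 2 equal shares of 1/8 among Girish, Aarav.
Girish is living and takes 1/8.
Aarav predeceased; the 1/8 allotted to Aarav's branch passes to Aarav's issue by representation.
The 1/8 is divided into 3 equal shares of 1/24 among Neelam, Kavita, Eshan.
Neelam is living and takes 1/24.
Kavita is living and takes 1/24.
Eshan is living and takes 1/24.
Omkar predeceased; the 1/4 allotted to Omkar's branch passes to Omkar's issue by representation.
The 1/4 is divided into 3 equal shares of 1/12 among Deepa, Yamini, Sarita.
Deepa is living and takes 1/12.
Yamini is living and takes 1/12.
Sarita is living and takes 1/12.
Vikram is living and takes 1/4.
Rajiv predeceased; the 1/4 allotted to Rajiv's branch passes to Rajiv's issue by representation.
The 1/4 is divided into 2 equal shares of 1/8 among Tarun, Jayant.
Tarun is living and takes 1/8.
Jayant is living and takes 1/8.

Deepa 1/12; Eshan 1/24; Girish 1/8; Jayant 1/8; Kavita 1/24; Neelam 1/24; Sarita 1/12; Tarun 1/8; Vikram 1/4; Yamini 1/12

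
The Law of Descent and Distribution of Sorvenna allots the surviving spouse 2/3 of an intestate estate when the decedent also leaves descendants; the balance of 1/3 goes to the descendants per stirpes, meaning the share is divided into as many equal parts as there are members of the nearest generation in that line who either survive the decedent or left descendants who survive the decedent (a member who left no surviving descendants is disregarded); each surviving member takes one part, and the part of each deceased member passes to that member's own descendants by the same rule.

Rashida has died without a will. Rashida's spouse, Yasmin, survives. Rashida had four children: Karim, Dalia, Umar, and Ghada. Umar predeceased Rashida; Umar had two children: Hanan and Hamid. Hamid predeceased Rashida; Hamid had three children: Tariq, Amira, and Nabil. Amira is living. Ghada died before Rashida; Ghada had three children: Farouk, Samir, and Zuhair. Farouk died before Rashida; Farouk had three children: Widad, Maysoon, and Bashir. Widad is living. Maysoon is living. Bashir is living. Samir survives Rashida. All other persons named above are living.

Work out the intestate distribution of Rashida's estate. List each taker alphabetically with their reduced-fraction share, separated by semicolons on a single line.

Amira 1/72; Bashir 1/108; Dalia 1/12; Hanan 1/24; Karim 1/12; Maysoon 1/108; Nabil 1/72; Samir 1/36; Tariq 1/72; Widad 1/108; Yasmin 2/3; Zuhair 1/36

Yasmin, as surviving spouse, takes 2/3.
The remaining 1/3 passes to Rashida's descendants per stirpes.
The 1/3 is divided into 4 equal shares of 1/12 among Karim, Dalia, Umar, Ghada.
Karim is living and takes 1/12.
Dalia is living and takes 1/12.
Umar predeceased; the 1/12 allotted to Umar's branch passes to Umar's issue by representation.
The 1/12 is divided into 2 equal shares of 1/24 among Hanan, Hamid.
Hanan is living and takes 1/24.
Hamid predeceased; the 1/24 allotted to Hamid's branch passes to Hamid's issue by representation.
The 1/24 is divided into 3 equal shares of 1/72 among Tariq, Amira, Nabil.
Tariq is living and takes 1/72.
Amira is living and takes 1/72.
Nabil is living and takes 1/72.
Ghada predeceased; the 1/12 allotted to Ghada's branch passes to Ghada's issue by representation.
The 1/12 is divided into 3 equal shares of 1/36 among Farouk, Samir, Zuhair.
Farouk predeceased; the 1/36 allotted to Farouk's branch passes to Farouk's issue by representation.
The 1/36 is divided into 3 equal shares of 1/108 among Widad, Maysoon, Bashir.
Widad is living and takes 1/108.
Maysoon is living and takes 1/108.
Bashir is living and takes 1/108.
Samir is living and takes 1/36.
Zuhair is living and takes 1/36.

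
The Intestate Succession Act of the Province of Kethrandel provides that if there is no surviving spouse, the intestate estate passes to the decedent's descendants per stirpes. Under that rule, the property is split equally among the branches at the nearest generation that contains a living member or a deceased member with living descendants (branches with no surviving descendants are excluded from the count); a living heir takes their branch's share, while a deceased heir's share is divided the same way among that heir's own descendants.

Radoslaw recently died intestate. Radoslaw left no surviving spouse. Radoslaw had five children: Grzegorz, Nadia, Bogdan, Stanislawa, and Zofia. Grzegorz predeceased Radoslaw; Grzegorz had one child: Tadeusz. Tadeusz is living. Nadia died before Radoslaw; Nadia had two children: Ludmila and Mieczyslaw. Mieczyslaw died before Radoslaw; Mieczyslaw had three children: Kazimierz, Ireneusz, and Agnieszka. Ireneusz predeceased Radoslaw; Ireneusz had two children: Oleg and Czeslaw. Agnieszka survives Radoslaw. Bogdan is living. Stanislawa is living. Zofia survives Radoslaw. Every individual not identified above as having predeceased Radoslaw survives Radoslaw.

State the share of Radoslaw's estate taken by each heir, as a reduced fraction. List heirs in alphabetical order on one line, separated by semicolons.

There is no surviving spouse, so the entire estate passes to Radoslaw's descendants per stirpes.
The estate is divided into 5 equal shares of 1/5 among Grzegorz, Nadia, Bogdan, Stanislawa, Zofia.
Grzegorz predeceased; the 1/5 allotted to Grzegorz's branch passes to Grzegorz's issue by representation.
Tadeusz is the sole taker at this level and receives the full 1/5.
Nadia predeceased; the 1/5 allotted to Nadia's branch passes to Nadia's issue by representation.
The 1/5 is divided into 2 equal shares of 1/10 among Ludmila, Mieczyslaw.
Ludmila is living and takes 1/10.
Mieczyslaw predeceased; the 1/10 allotted to Mieczyslaw's branch passes to Mieczyslaw's issue by representation.
The 1/10 is divided into 3 equal shares of 1/30 among Kazimierz, Ireneusz, Agnieszka.
Kazimierz is living and takes 1/30.
Ireneusz predeceased; the 1/30 allotted to Ireneusz's branch passes to Ireneusz's issue by representation.
The 1/30 is divided into 2 equal shares of 1/60 among Oleg, Czeslaw.
Oleg is living and takes 1/60.
Czeslaw is living and takes 1/60.
Agnieszka is living and takes 1/30.
Bogdan is living and takes 1/5.
Stanislawa is living and takes 1/5.
Zofia is living and takes 1/5.

Agnieszka 1/30; Bogdan 1/5; Czeslaw 1/60; Kazimierz 1/30; Ludmila 1/10; Oleg 1/60; Stanislawa 1/5; Tadeusz 1/5; Zofia 1/5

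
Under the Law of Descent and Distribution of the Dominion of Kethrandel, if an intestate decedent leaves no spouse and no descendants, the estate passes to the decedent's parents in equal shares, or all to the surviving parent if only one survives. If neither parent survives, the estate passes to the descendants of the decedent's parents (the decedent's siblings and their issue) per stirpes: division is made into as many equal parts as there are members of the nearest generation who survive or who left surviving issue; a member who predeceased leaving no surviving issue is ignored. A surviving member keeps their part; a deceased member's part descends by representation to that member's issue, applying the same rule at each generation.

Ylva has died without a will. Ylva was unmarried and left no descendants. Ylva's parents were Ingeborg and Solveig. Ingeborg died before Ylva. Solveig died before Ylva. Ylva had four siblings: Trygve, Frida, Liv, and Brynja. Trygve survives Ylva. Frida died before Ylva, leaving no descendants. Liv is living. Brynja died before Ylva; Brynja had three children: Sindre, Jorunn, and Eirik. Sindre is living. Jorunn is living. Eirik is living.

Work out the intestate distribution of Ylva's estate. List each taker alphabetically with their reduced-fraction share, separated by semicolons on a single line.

Eirik 1/9; Jorunn 1/9; Liv 1/3; Sindre 1/9; Trygve 1/3

Neither parent survives and there are no descendants, so the estate passes to Ylva's siblings and their issue per stirpes.
Frida left no surviving issue, so that branch lapses and is disregarded.
The estate is divided into 3 equal shares of 1/3 among Trygve, Liv, Brynja.
Trygve is living and takes 1/3.
Liv is living and takes 1/3.
Brynja predeceased; the 1/3 allotted to Brynja's branch passes to Brynja's issue by representation.
The 1/3 is divided into 3 equal shares of 1/9 among Sindre, Jorunn, Eirik.
Sindre is living and takes 1/9.
Jorunn is living and takes 1/9.
Eirik is living and takes 1/9.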